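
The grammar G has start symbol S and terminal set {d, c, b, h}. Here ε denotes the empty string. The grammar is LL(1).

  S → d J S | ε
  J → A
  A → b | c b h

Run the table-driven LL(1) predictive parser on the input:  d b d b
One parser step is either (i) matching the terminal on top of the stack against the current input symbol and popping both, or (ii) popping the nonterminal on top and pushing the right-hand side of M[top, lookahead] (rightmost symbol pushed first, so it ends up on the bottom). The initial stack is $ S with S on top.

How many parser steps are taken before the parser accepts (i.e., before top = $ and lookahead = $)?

11

      Stack    Input      Action
   1  $ S      d b d b $  expand S → d J S
   2  $ S J d  d b d b $  match d
   3  $ S J    b d b $    expand J → A
   4  $ S A    b d b $    expand A → b
   5  $ S b    b d b $    match b
   6  $ S      d b $      expand S → d J S
   7  $ S J d  d b $      match d
   8  $ S J    b $        expand J → A
   9  $ S A    b $        expand A → b
  10  $ S b    b $        match b
  11  $ S      $          expand S → ε
Accept reached after 11 steps.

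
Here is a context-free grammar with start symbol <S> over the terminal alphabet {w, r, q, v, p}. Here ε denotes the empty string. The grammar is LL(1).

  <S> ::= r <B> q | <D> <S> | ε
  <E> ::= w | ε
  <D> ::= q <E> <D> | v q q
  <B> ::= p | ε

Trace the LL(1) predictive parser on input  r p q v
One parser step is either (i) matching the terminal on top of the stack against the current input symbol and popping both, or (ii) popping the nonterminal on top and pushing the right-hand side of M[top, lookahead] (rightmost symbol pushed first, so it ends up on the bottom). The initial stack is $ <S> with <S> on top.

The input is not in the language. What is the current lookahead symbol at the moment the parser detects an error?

step 1: stack=$ <S>  input=r p q v $  — expand <S> ::= r <B> q
step 2: stack=$ q <B> r  input=r p q v $  — match r
step 3: stack=$ q <B>  input=p q v $  — expand <B> ::= p
step 4: stack=$ q p  input=p q v $  — match p
step 5: stack=$ q  input=q v $  — match q
step 6: stack=$  input=v $  — error: stack empty but input remains

v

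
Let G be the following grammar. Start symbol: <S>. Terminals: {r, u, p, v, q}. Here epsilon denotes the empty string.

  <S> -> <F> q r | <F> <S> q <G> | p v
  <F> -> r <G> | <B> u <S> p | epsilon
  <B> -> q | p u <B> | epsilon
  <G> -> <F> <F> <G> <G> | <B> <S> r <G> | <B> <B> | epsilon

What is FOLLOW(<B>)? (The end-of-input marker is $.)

FIRST(<B>): from <B>->q we get {q}; from <B>->p u <B> we get {p}; from <B>->epsilon we get {epsilon}. So FIRST(<B>) = {epsilon, p, q}.
FIRST(<F>): from <F>->r <G> we get {r}; from <F>-><B> u <S> p we get {p, q, u}; from <F>->epsilon we get {epsilon}. So FIRST(<F>) = {epsilon, p, q, r, u}.
FIRST(<S>): from <S>-><F> q r we get {p, q, r, u}; from <S>-><F> <S> q <G> we get {p, q, r, u}; from <S>->p v we get {p}. So FIRST(<S>) = {p, q, r, u}.
FIRST(<G>): from <G>-><F> <F> <G> <G> we get {epsilon, p, q, r, u}; from <G>-><B> <S> r <G> we get {p, q, r, u}; from <G>-><B> <B> we get {epsilon, p, q}; from <G>->epsilon we get {epsilon}. So FIRST(<G>) = {epsilon, p, q, r, u}.
FOLLOW(<S>) includes $ since <S> is the start symbol.
FOLLOW(<S>): in <S>-><F> <S> q <G>, <S> is followed by q <G> with FIRST {q}; in <F>-><B> u <S> p, <S> is followed by p with FIRST {p}; in <G>-><B> <S> r <G>, <S> is followed by r <G> with FIRST {r}. Thus FOLLOW(<S>) = {$, p, q, r}.
FOLLOW(<F>): in <S>-><F> q r, <F> is followed by q r with FIRST {q}; in <S>-><F> <S> q <G>, <F> is followed by <S> q <G> with FIRST {p, q, r, u}; in <G>-><F> <F> <G> <G> (occurrence 1), <F> is followed by <F> <G> <G> with FIRST {epsilon, p, q, r, u}; in <G>-><F> <F> <G> <G> (occurrence 1), the suffix after <F> is nullable, so FOLLOW(<F>) ⊇ FOLLOW(<G>) = {$, p, q, r, u}; in <G>-><F> <F> <G> <G> (occurrence 2), <F> is followed by <G> <G> with FIRST {epsilon, p, q, r, u}; in <G>-><F> <F> <G> <G> (occurrence 2), the suffix after <F> is nullable, so FOLLOW(<F>) ⊇ FOLLOW(<G>) = {$, p, q, r, u}. Thus FOLLOW(<F>) = {$, p, q, r, u}.
FOLLOW(<G>): in <S>-><F> <S> q <G>, the suffix after <G> is empty, so FOLLOW(<G>) ⊇ FOLLOW(<S>) = {$, p, q, r}; in <F>->r <G>, the suffix after <G> is empty, so FOLLOW(<G>) ⊇ FOLLOW(<F>) = {$, p, q, r, u}; in <G>-><F> <F> <G> <G> (occurrence 1), <G> is followed by <G> with FIRST {epsilon, p, q, r, u}; in <G>-><F> <F> <G> <G> (occurrence 1), the suffix after <G> is nullable (adds nothing new); in <G>-><F> <F> <G> <G> (occurrence 2), the suffix after <G> is empty (adds nothing new); in <G>-><B> <S> r <G>, the suffix after <G> is empty (adds nothing new). Thus FOLLOW(<G>) = {$, p, q, r, u}.
FOLLOW(<B>): in <F>-><B> u <S> p, <B> is followed by u <S> p with FIRST {u}; in <B>->p u <B>, the suffix after <B> is empty (adds nothing new); in <G>-><B> <S> r <G>, <B> is followed by <S> r <G> with FIRST {p, q, r, u}; in <G>-><B> <B> (occurrence 1), <B> is followed by <B> with FIRST {epsilon, p, q}; in <G>-><B> <B> (occurrence 1), the suffix after <B> is nullable, so FOLLOW(<B>) ⊇ FOLLOW(<G>) = {$, p, q, r, u}; in <G>-><B> <B> (occurrence 2), the suffix after <B> is empty, so FOLLOW(<B>) ⊇ FOLLOW(<G>) = {$, p, q, r, u}. Thus FOLLOW(<B>) = {$, p, q, r, u}.

{$, p, q, r, u}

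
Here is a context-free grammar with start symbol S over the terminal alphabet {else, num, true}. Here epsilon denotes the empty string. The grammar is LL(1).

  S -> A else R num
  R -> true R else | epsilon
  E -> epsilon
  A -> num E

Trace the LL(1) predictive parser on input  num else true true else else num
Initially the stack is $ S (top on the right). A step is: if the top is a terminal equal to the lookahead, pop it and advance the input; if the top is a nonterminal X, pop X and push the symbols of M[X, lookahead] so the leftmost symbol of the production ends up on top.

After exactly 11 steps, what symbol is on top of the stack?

else

step 1: stack=$ S  input=num else true true else else num $  — expand S -> A else R num
step 2: stack=$ num R else A  input=num else true true else else num $  — expand A -> num E
step 3: stack=$ num R else E num  input=num else true true else else num $  — match num
step 4: stack=$ num R else E  input=else true true else else num $  — expand E -> epsilon
step 5: stack=$ num R else  input=else true true else else num $  — match else
step 6: stack=$ num R  input=true true else else num $  — expand R -> true R else
step 7: stack=$ num else R true  input=true true else else num $  — match true
step 8: stack=$ num else R  input=true else else num $  — expand R -> true R else
step 9: stack=$ num else else R true  input=true else else num $  — match true
step 10: stack=$ num else else R  input=else else num $  — expand R -> epsilon
step 11: stack=$ num else else  input=else else num $  — match else
Stack after step 11: $ num else (top = else).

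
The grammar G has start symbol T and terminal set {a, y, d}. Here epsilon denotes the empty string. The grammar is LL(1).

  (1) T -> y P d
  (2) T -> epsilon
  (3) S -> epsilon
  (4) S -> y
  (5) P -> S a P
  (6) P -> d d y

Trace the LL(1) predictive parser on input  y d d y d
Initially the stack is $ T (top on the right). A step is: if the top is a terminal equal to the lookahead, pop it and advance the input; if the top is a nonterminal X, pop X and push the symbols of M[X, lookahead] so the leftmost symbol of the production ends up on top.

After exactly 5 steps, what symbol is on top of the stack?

     Stack      Input        Action
  1  $ T        y d d y d $  expand T -> y P d
  2  $ d P y    y d d y d $  match y
  3  $ d P      d d y d $    expand P -> d d y
  4  $ d y d d  d d y d $    match d
  5  $ d y d    d y d $      match d
Stack after step 5: $ d y (top = y).

y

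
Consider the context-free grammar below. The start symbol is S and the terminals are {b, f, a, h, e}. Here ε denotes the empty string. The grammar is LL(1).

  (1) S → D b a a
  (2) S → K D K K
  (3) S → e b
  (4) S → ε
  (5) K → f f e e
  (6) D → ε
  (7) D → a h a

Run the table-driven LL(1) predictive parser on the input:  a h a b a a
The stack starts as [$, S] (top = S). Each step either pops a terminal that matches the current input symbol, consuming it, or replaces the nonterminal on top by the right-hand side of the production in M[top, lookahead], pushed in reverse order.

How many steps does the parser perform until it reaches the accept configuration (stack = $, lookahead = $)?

8

step 1: stack=$ S  input=a h a b a a $  — expand S → D b a a
step 2: stack=$ a a b D  input=a h a b a a $  — expand D → a h a
step 3: stack=$ a a b a h a  input=a h a b a a $  — match a
step 4: stack=$ a a b a h  input=h a b a a $  — match h
step 5: stack=$ a a b a  input=a b a a $  — match a
step 6: stack=$ a a b  input=b a a $  — match b
step 7: stack=$ a a  input=a a $  — match a
step 8: stack=$ a  input=a $  — match a
Accept reached after 8 steps.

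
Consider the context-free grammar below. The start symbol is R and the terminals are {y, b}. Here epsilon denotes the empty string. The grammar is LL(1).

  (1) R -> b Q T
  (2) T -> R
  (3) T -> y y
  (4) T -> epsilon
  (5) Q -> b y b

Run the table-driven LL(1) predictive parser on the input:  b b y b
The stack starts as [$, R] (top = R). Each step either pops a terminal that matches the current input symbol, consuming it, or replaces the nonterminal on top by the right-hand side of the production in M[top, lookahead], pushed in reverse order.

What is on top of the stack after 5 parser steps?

     Stack      Input      Action
  1  $ R        b b y b $  expand R -> b Q T
  2  $ T Q b    b b y b $  match b
  3  $ T Q      b y b $    expand Q -> b y b
  4  $ T b y b  b y b $    match b
  5  $ T b y    y b $      match y
Stack after step 5: $ T b (top = b).

b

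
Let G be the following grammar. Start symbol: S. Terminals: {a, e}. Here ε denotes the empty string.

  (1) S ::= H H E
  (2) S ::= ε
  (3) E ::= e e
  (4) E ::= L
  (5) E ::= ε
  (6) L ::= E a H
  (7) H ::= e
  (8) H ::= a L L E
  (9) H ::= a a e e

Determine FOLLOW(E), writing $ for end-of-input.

{$, a, e}

FIRST(H): from H::=e we get {e}; from H::=a L L E we get {a}; from H::=a a e e we get {a}. So FIRST(H) = {a, e}.
FIRST(S): from S::=H H E we get {a, e}; from S::=ε we get {ε}. So FIRST(S) = {ε, a, e}.
FIRST(E): from E::=e e we get {e}; from E::=L we get {a, e}; from E::=ε we get {ε}. So FIRST(E) = {ε, a, e}.
FIRST(L): from L::=E a H we get {a, e}. So FIRST(L) = {a, e}.
FOLLOW(S) includes $ since S is the start symbol.
FOLLOW(S): S appears on no right-hand side. Thus FOLLOW(S) = {$}.
FOLLOW(E): in S::=H H E, the suffix after E is empty, so FOLLOW(E) ⊇ FOLLOW(S) = {$}; in L::=E a H, E is followed by a H with FIRST {a}; in H::=a L L E, the suffix after E is empty, so FOLLOW(E) ⊇ FOLLOW(H) = {$, a, e}. Thus FOLLOW(E) = {$, a, e}.
FOLLOW(L): in E::=L, the suffix after L is empty, so FOLLOW(L) ⊇ FOLLOW(E) = {$, a, e}; in H::=a L L E (occurrence 1), L is followed by L E with FIRST {a, e}; in H::=a L L E (occurrence 2), L is followed by E with FIRST {ε, a, e}; in H::=a L L E (occurrence 2), the suffix after L is nullable, so FOLLOW(L) ⊇ FOLLOW(H) = {$, a, e}. Thus FOLLOW(L) = {$, a, e}.
FOLLOW(H): in S::=H H E (occurrence 1), H is followed by H E with FIRST {a, e}; in S::=H H E (occurrence 2), H is followed by E with FIRST {ε, a, e}; in S::=H H E (occurrence 2), the suffix after H is nullable, so FOLLOW(H) ⊇ FOLLOW(S) = {$}; in L::=E a H, the suffix after H is empty, so FOLLOW(H) ⊇ FOLLOW(L) = {$, a, e}. Thus FOLLOW(H) = {$, a, e}.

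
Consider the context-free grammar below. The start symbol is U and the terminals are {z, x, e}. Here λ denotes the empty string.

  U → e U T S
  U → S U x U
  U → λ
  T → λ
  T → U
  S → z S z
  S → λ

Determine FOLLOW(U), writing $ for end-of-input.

FIRST(S): from S→z S z we get {z}; from S→λ we get {λ}. So FIRST(S) = {λ, z}.
FIRST(U): from U→e U T S we get {e}; from U→S U x U we get {e, x, z}; from U→λ we get {λ}. So FIRST(U) = {λ, e, x, z}.
FIRST(T): from T→λ we get {λ}; from T→U we get {λ, e, x, z}. So FIRST(T) = {λ, e, x, z}.
FOLLOW(U) includes $ since U is the start symbol.
FOLLOW(U): in U→e U T S, U is followed by T S with FIRST {λ, e, x, z}; in U→e U T S, the suffix after U is nullable (adds nothing new); in U→S U x U (occurrence 1), U is followed by x U with FIRST {x}; in U→S U x U (occurrence 2), the suffix after U is empty (adds nothing new); in T→U, the suffix after U is empty, so FOLLOW(U) ⊇ FOLLOW(T) = {$, e, x, z}. Thus FOLLOW(U) = {$, e, x, z}.
FOLLOW(T): in U→e U T S, T is followed by S with FIRST {λ, z}; in U→e U T S, the suffix after T is nullable, so FOLLOW(T) ⊇ FOLLOW(U) = {$, e, x, z}. Thus FOLLOW(T) = {$, e, x, z}.
FOLLOW(S): in U→e U T S, the suffix after S is empty, so FOLLOW(S) ⊇ FOLLOW(U) = {$, e, x, z}; in U→S U x U, S is followed by U x U with FIRST {e, x, z}; in S→z S z, S is followed by z with FIRST {z}. Thus FOLLOW(S) = {$, e, x, z}.

{$, e, x, z}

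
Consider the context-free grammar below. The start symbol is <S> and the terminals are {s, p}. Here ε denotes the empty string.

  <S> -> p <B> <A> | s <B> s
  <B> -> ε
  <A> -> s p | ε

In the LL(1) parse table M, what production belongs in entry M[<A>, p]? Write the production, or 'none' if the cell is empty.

FIRST(<S>) = {p, s}
FIRST(<B>) = {ε}
FIRST(<A>) = {ε, s}
FOLLOW(<S>) includes $ since <S> is the start symbol.
FOLLOW(<S>): <S> appears on no right-hand side. Thus FOLLOW(<S>) = {$}.
FOLLOW(<A>): in <S>->p <B> <A>, the suffix after <A> is empty, so FOLLOW(<A>) ⊇ FOLLOW(<S>) = {$}. Thus FOLLOW(<A>) = {$}.
For <A> -> s p: FIRST(s p) = {s}, so it goes in M[<A>, t] for t ∈ {s}.
For <A> -> ε: FIRST(ε) = {ε}, so it goes in M[<A>, t] for t ∈ {}; since ε ∈ FIRST, also for every t ∈ FOLLOW(<A>) = {$}.
None of these place a production in M[<A>, p].

none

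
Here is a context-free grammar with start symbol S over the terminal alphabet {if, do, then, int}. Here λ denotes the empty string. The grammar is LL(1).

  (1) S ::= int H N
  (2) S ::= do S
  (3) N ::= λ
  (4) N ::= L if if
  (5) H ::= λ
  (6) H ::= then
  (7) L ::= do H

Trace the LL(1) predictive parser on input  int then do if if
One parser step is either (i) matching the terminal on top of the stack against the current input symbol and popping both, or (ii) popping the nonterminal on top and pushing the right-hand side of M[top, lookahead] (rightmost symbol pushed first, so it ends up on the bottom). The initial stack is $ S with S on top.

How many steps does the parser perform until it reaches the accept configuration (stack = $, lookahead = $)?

10

      Stack         Input                Action
   1  $ S           int then do if if $  expand S ::= int H N
   2  $ N H int     int then do if if $  match int
   3  $ N H         then do if if $      expand H ::= then
   4  $ N then      then do if if $      match then
   5  $ N           do if if $           expand N ::= L if if
   6  $ if if L     do if if $           expand L ::= do H
   7  $ if if H do  do if if $           match do
   8  $ if if H     if if $              expand H ::= λ
   9  $ if if       if if $              match if
  10  $ if          if $                 match if
Accept reached after 10 steps.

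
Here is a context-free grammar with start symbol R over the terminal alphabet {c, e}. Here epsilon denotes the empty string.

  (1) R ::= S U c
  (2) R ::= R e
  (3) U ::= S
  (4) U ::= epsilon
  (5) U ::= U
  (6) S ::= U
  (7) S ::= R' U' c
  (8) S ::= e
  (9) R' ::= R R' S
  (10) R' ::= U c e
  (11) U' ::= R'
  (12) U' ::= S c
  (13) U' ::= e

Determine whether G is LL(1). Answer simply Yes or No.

No

FIRST(R) = {c, e}
FIRST(U) = {epsilon, c, e}
FIRST(S) = {epsilon, c, e}
FIRST(R') = {c, e}
FIRST(U') = {c, e}
FOLLOW(R) = {$, c, e}
FOLLOW(U) = {c, e}
FOLLOW(S) = {c, e}
FOLLOW(R') = {c, e}
FOLLOW(U') = {c}
Cell M[R, c] receives both R ::= S U c and R ::= R e — the grammar is not LL(1).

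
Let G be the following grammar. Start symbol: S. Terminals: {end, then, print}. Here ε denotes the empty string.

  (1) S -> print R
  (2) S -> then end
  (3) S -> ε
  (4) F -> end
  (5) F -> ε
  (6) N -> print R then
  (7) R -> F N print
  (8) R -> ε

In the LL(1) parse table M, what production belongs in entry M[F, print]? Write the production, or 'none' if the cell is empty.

F -> ε

FIRST(S) = {ε, print, then}
FIRST(F) = {ε, end}
FIRST(N) = {print}
FIRST(R) = {ε, end, print}  (via F N print)
FOLLOW(S) includes $ since S is the start symbol.
FOLLOW(F): in R->F N print, F is followed by N print with FIRST {print}. Thus FOLLOW(F) = {print}.
For F -> end: FIRST(end) = {end}, so it goes in M[F, t] for t ∈ {end}.
For F -> ε: FIRST(ε) = {ε}, so it goes in M[F, t] for t ∈ {}; since ε ∈ FIRST, also for every t ∈ FOLLOW(F) = {print}.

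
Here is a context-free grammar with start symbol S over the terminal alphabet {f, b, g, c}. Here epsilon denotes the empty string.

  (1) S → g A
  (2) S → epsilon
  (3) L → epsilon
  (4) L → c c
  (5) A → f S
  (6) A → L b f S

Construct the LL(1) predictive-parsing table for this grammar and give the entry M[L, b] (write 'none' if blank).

L → epsilon

FIRST(S) = {epsilon, g}
FIRST(L) = {epsilon, c}
FIRST(A) = {b, c, f}  (via L b f S)
FOLLOW(S) includes $ since S is the start symbol.
FOLLOW(L): in A→L b f S, L is followed by b f S with FIRST {b}. Thus FOLLOW(L) = {b}.
For L → epsilon: FIRST(epsilon) = {epsilon}, so it goes in M[L, t] for t ∈ {}; since epsilon ∈ FIRST, also for every t ∈ FOLLOW(L) = {b}.
For L → c c: FIRST(c c) = {c}, so it goes in M[L, t] for t ∈ {c}.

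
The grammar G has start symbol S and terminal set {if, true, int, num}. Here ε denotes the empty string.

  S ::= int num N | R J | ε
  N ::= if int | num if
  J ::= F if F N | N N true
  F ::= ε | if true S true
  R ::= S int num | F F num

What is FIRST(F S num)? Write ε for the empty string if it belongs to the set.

FIRST(N): from N::=if int we get {if}; from N::=num if we get {num}. So FIRST(N) = {if, num}.
FIRST(F): from F::=ε we get {ε}; from F::=if true S true we get {if}. So FIRST(F) = {ε, if}.
FIRST(J): from J::=F if F N we get {if}; from J::=N N true we get {if, num}. So FIRST(J) = {if, num}.
FIRST(S): from S::=int num N we get {int}; from S::=R J we get {if, int, num}; from S::=ε we get {ε}. So FIRST(S) = {ε, if, int, num}.
FIRST(R): from R::=S int num we get {if, int, num}; from R::=F F num we get {if, num}. So FIRST(R) = {if, int, num}.
FIRST(F S num): take FIRST of each symbol in turn, carrying on past any symbol whose FIRST contains ε; result {if, int, num}.

{if, int, num}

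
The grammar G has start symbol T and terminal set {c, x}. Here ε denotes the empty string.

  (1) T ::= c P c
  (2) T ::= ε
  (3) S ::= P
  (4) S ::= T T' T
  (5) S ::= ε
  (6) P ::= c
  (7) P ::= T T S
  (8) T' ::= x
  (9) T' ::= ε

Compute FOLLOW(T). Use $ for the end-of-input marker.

{$, c, x}

FIRST(T) = {ε, c}
FIRST(T') = {ε, x}
FIRST(S) = {ε, c, x}  (via P, T T' T)
FIRST(P) = {ε, c, x}  (via T T S)
FOLLOW(T) includes $ since T is the start symbol.
FOLLOW(T): in S::=T T' T (occurrence 1), T is followed by T' T with FIRST {ε, c, x}; in S::=T T' T (occurrence 1), the suffix after T is nullable, so FOLLOW(T) ⊇ FOLLOW(S) = {c}; in S::=T T' T (occurrence 2), the suffix after T is empty, so FOLLOW(T) ⊇ FOLLOW(S) = {c}; in P::=T T S (occurrence 1), T is followed by T S with FIRST {ε, c, x}; in P::=T T S (occurrence 1), the suffix after T is nullable, so FOLLOW(T) ⊇ FOLLOW(P) = {c}; in P::=T T S (occurrence 2), T is followed by S with FIRST {ε, c, x}; in P::=T T S (occurrence 2), the suffix after T is nullable, so FOLLOW(T) ⊇ FOLLOW(P) = {c}. Thus FOLLOW(T) = {$, c, x}.
FOLLOW(S): in P::=T T S, the suffix after S is empty, so FOLLOW(S) ⊇ FOLLOW(P) = {c}. Thus FOLLOW(S) = {c}.
FOLLOW(P): in T::=c P c, P is followed by c with FIRST {c}; in S::=P, the suffix after P is empty, so FOLLOW(P) ⊇ FOLLOW(S) = {c}. Thus FOLLOW(P) = {c}.
FOLLOW(T'): in S::=T T' T, T' is followed by T with FIRST {ε, c}; in S::=T T' T, the suffix after T' is nullable, so FOLLOW(T') ⊇ FOLLOW(S) = {c}. Thus FOLLOW(T') = {c}.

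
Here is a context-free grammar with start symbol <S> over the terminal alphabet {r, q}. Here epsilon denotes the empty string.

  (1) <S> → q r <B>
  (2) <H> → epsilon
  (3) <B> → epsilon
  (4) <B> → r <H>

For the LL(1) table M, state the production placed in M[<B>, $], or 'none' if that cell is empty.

FIRST(<S>): from <S>→q r <B> we get {q}. So FIRST(<S>) = {q}.
FIRST(<H>): from <H>→epsilon we get {epsilon}. So FIRST(<H>) = {epsilon}.
FIRST(<B>): from <B>→epsilon we get {epsilon}; from <B>→r <H> we get {r}. So FIRST(<B>) = {epsilon, r}.
FOLLOW(<S>) includes $ since <S> is the start symbol.
FOLLOW(<S>): <S> appears on no right-hand side. Thus FOLLOW(<S>) = {$}.
FOLLOW(<B>): in <S>→q r <B>, the suffix after <B> is empty, so FOLLOW(<B>) ⊇ FOLLOW(<S>) = {$}. Thus FOLLOW(<B>) = {$}.
For <B> → epsilon: FIRST(epsilon) = {epsilon}, so it goes in M[<B>, t] for t ∈ {}; since epsilon ∈ FIRST, also for every t ∈ FOLLOW(<B>) = {$}.
For <B> → r <H>: FIRST(r <H>) = {r}, so it goes in M[<B>, t] for t ∈ {r}.

<B> → epsilon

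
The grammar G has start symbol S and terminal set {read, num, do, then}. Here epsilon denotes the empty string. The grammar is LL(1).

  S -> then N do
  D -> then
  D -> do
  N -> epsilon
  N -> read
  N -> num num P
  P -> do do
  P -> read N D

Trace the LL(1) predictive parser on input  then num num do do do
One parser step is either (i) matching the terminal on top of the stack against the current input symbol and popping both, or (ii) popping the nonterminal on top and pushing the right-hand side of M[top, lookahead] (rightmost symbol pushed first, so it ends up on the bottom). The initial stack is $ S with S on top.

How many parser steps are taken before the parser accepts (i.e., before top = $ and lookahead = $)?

     Stack           Input                    Action
  1  $ S             then num num do do do $  expand S -> then N do
  2  $ do N then     then num num do do do $  match then
  3  $ do N          num num do do do $       expand N -> num num P
  4  $ do P num num  num num do do do $       match num
  5  $ do P num      num do do do $           match num
  6  $ do P          do do do $               expand P -> do do
  7  $ do do do      do do do $               match do
  8  $ do do         do do $                  match do
  9  $ do            do $                     match do
Accept reached after 9 steps.

9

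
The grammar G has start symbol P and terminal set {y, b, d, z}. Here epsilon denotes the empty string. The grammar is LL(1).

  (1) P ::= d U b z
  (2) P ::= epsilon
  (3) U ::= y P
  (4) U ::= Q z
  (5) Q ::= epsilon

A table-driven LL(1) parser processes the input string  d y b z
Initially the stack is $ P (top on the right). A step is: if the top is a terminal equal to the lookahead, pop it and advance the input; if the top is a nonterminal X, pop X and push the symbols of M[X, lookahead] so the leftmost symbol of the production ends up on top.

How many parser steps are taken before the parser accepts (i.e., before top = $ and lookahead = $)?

7

     Stack      Input      Action
  1  $ P        d y b z $  expand P ::= d U b z
  2  $ z b U d  d y b z $  match d
  3  $ z b U    y b z $    expand U ::= y P
  4  $ z b P y  y b z $    match y
  5  $ z b P    b z $      expand P ::= epsilon
  6  $ z b      b z $      match b
  7  $ z        z $        match z
Accept reached after 7 steps.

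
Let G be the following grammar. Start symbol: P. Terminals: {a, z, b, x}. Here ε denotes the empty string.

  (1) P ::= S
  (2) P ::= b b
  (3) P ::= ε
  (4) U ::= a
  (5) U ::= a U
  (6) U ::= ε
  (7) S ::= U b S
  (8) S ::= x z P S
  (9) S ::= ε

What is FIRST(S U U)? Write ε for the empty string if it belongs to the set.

FIRST(U): from U::=a we get {a}; from U::=a U we get {a}; from U::=ε we get {ε}. So FIRST(U) = {ε, a}.
FIRST(S): from S::=U b S we get {a, b}; from S::=x z P S we get {x}; from S::=ε we get {ε}. So FIRST(S) = {ε, a, b, x}.
FIRST(P): from P::=S we get {ε, a, b, x}; from P::=b b we get {b}; from P::=ε we get {ε}. So FIRST(P) = {ε, a, b, x}.
FIRST(S U U): take FIRST of each symbol in turn, carrying on past any symbol whose FIRST contains ε; result {ε, a, b, x}.

{ε, a, b, x}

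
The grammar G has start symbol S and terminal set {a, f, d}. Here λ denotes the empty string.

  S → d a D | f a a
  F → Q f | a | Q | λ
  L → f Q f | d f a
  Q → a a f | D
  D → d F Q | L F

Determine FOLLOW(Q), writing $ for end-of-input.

FIRST(S) = {d, f}
FIRST(L) = {d, f}
FIRST(D) = {d, f}  (via L F)
FIRST(Q) = {a, d, f}  (via D)
FIRST(F) = {λ, a, d, f}  (via Q f, Q)
FOLLOW(S) includes $ since S is the start symbol.
FOLLOW(S): S appears on no right-hand side. Thus FOLLOW(S) = {$}.
FOLLOW(F): in D→d F Q, F is followed by Q with FIRST {a, d, f}; in D→L F, the suffix after F is empty, so FOLLOW(F) ⊇ FOLLOW(D) = {$, a, d, f}. Thus FOLLOW(F) = {$, a, d, f}.
FOLLOW(L): in D→L F, L is followed by F with FIRST {λ, a, d, f}; in D→L F, the suffix after L is nullable, so FOLLOW(L) ⊇ FOLLOW(D) = {$, a, d, f}. Thus FOLLOW(L) = {$, a, d, f}.
FOLLOW(Q): in F→Q f, Q is followed by f with FIRST {f}; in F→Q, the suffix after Q is empty, so FOLLOW(Q) ⊇ FOLLOW(F) = {$, a, d, f}; in L→f Q f, Q is followed by f with FIRST {f}; in D→d F Q, the suffix after Q is empty, so FOLLOW(Q) ⊇ FOLLOW(D) = {$, a, d, f}. Thus FOLLOW(Q) = {$, a, d, f}.
FOLLOW(D): in S→d a D, the suffix after D is empty, so FOLLOW(D) ⊇ FOLLOW(S) = {$}; in Q→D, the suffix after D is empty, so FOLLOW(D) ⊇ FOLLOW(Q) = {$, a, d, f}. Thus FOLLOW(D) = {$, a, d, f}.

{$, a, d, f}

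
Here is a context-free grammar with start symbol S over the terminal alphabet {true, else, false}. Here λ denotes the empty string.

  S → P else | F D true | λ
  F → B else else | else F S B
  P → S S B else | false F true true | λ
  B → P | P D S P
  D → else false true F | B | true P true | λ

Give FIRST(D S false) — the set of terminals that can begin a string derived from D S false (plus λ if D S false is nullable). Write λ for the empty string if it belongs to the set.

FIRST(S): from S→P else we get {else, false, true}; from S→F D true we get {else, false, true}; from S→λ we get {λ}. So FIRST(S) = {λ, else, false, true}.
FIRST(F): from F→B else else we get {else, false, true}; from F→else F S B we get {else}. So FIRST(F) = {else, false, true}.
FIRST(P): from P→S S B else we get {else, false, true}; from P→false F true true we get {false}; from P→λ we get {λ}. So FIRST(P) = {λ, else, false, true}.
FIRST(B): from B→P we get {λ, else, false, true}; from B→P D S P we get {λ, else, false, true}. So FIRST(B) = {λ, else, false, true}.
FIRST(D): from D→else false true F we get {else}; from D→B we get {λ, else, false, true}; from D→true P true we get {true}; from D→λ we get {λ}. So FIRST(D) = {λ, else, false, true}.
FIRST(D S false): take FIRST of each symbol in turn, carrying on past any symbol whose FIRST contains λ; result {else, false, true}.

{else, false, true}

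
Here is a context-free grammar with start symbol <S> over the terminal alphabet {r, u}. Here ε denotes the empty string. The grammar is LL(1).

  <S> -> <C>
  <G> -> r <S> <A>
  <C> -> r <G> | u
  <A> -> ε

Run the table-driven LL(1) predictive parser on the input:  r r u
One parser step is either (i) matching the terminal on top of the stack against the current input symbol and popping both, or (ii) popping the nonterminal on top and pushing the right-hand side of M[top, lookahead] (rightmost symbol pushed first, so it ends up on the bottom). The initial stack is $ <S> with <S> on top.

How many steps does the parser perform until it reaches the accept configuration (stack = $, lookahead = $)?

step 1: stack=$ <S>  input=r r u $  — expand <S> -> <C>
step 2: stack=$ <C>  input=r r u $  — expand <C> -> r <G>
step 3: stack=$ <G> r  input=r r u $  — match r
step 4: stack=$ <G>  input=r u $  — expand <G> -> r <S> <A>
step 5: stack=$ <A> <S> r  input=r u $  — match r
step 6: stack=$ <A> <S>  input=u $  — expand <S> -> <C>
step 7: stack=$ <A> <C>  input=u $  — expand <C> -> u
step 8: stack=$ <A> u  input=u $  — match u
step 9: stack=$ <A>  input=$  — expand <A> -> ε
Accept reached after 9 steps.

9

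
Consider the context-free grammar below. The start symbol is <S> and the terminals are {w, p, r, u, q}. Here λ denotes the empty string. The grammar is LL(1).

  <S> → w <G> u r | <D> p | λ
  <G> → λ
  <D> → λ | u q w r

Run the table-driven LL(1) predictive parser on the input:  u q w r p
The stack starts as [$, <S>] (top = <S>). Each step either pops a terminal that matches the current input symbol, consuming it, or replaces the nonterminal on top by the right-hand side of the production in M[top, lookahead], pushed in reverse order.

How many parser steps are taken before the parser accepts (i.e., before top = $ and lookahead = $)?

step 1: stack=$ <S>  input=u q w r p $  — expand <S> → <D> p
step 2: stack=$ p <D>  input=u q w r p $  — expand <D> → u q w r
step 3: stack=$ p r w q u  input=u q w r p $  — match u
step 4: stack=$ p r w q  input=q w r p $  — match q
step 5: stack=$ p r w  input=w r p $  — match w
step 6: stack=$ p r  input=r p $  — match r
step 7: stack=$ p  input=p $  — match p
Accept reached after 7 steps.

7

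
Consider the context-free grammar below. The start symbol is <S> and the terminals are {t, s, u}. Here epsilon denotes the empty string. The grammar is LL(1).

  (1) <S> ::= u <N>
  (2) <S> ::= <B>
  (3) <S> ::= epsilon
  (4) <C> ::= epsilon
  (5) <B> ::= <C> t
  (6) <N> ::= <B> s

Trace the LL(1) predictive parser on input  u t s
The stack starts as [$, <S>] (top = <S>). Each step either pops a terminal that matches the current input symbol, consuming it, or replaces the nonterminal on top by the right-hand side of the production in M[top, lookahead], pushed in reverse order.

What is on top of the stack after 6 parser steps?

s

     Stack      Input    Action
  1  $ <S>      u t s $  expand <S> ::= u <N>
  2  $ <N> u    u t s $  match u
  3  $ <N>      t s $    expand <N> ::= <B> s
  4  $ s <B>    t s $    expand <B> ::= <C> t
  5  $ s t <C>  t s $    expand <C> ::= epsilon
  6  $ s t      t s $    match t
Stack after step 6: $ s (top = s).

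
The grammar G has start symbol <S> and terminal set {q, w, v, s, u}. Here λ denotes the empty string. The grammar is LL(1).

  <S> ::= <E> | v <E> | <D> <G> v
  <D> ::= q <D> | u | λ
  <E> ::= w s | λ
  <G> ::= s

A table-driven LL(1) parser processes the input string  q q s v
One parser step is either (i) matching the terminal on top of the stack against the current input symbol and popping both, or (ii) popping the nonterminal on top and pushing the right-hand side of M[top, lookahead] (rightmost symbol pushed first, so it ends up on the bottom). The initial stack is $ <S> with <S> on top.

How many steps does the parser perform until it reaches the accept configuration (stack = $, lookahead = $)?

step 1: stack=$ <S>  input=q q s v $  — expand <S> ::= <D> <G> v
step 2: stack=$ v <G> <D>  input=q q s v $  — expand <D> ::= q <D>
step 3: stack=$ v <G> <D> q  input=q q s v $  — match q
step 4: stack=$ v <G> <D>  input=q s v $  — expand <D> ::= q <D>
step 5: stack=$ v <G> <D> q  input=q s v $  — match q
step 6: stack=$ v <G> <D>  input=s v $  — expand <D> ::= λ
step 7: stack=$ v <G>  input=s v $  — expand <G> ::= s
step 8: stack=$ v s  input=s v $  — match s
step 9: stack=$ v  input=v $  — match v
Accept reached after 9 steps.

9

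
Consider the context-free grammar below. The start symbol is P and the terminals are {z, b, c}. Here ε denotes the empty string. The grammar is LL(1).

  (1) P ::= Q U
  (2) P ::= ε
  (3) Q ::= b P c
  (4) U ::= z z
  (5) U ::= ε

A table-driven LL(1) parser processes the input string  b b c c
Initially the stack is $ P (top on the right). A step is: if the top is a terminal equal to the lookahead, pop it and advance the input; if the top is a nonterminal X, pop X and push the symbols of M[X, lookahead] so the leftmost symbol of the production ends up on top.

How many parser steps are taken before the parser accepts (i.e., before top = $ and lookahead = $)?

      Stack          Input      Action
   1  $ P            b b c c $  expand P ::= Q U
   2  $ U Q          b b c c $  expand Q ::= b P c
   3  $ U c P b      b b c c $  match b
   4  $ U c P        b c c $    expand P ::= Q U
   5  $ U c U Q      b c c $    expand Q ::= b P c
   6  $ U c U c P b  b c c $    match b
   7  $ U c U c P    c c $      expand P ::= ε
   8  $ U c U c      c c $      match c
   9  $ U c U        c $        expand U ::= ε
  10  $ U c          c $        match c
  11  $ U            $          expand U ::= ε
Accept reached after 11 steps.

11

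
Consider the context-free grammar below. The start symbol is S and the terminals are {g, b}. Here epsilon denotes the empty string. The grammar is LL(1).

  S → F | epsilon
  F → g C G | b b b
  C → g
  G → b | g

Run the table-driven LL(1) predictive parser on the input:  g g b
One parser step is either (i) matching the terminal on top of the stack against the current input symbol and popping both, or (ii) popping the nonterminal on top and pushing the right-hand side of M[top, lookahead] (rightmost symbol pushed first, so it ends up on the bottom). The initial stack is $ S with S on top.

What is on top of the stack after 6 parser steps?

     Stack    Input    Action
  1  $ S      g g b $  expand S → F
  2  $ F      g g b $  expand F → g C G
  3  $ G C g  g g b $  match g
  4  $ G C    g b $    expand C → g
  5  $ G g    g b $    match g
  6  $ G      b $      expand G → b
Stack after step 6: $ b (top = b).

b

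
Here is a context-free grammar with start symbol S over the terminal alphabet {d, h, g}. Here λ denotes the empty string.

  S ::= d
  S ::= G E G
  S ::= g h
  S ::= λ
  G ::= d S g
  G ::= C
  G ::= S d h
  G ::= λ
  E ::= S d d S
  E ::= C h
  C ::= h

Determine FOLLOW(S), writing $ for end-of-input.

FIRST(C): from C::=h we get {h}. So FIRST(C) = {h}.
FIRST(S): from S::=d we get {d}; from S::=G E G we get {d, g, h}; from S::=g h we get {g}; from S::=λ we get {λ}. So FIRST(S) = {λ, d, g, h}.
FIRST(G): from G::=d S g we get {d}; from G::=C we get {h}; from G::=S d h we get {d, g, h}; from G::=λ we get {λ}. So FIRST(G) = {λ, d, g, h}.
FIRST(E): from E::=S d d S we get {d, g, h}; from E::=C h we get {h}. So FIRST(E) = {d, g, h}.
FOLLOW(S) includes $ since S is the start symbol.
FOLLOW(S): in G::=d S g, S is followed by g with FIRST {g}; in G::=S d h, S is followed by d h with FIRST {d}; in E::=S d d S (occurrence 1), S is followed by d d S with FIRST {d}; in E::=S d d S (occurrence 2), the suffix after S is empty, so FOLLOW(S) ⊇ FOLLOW(E) = {$, d, g, h}. Thus FOLLOW(S) = {$, d, g, h}.
FOLLOW(G): in S::=G E G (occurrence 1), G is followed by E G with FIRST {d, g, h}; in S::=G E G (occurrence 2), the suffix after G is empty, so FOLLOW(G) ⊇ FOLLOW(S) = {$, d, g, h}. Thus FOLLOW(G) = {$, d, g, h}.
FOLLOW(E): in S::=G E G, E is followed by G with FIRST {λ, d, g, h}; in S::=G E G, the suffix after E is nullable, so FOLLOW(E) ⊇ FOLLOW(S) = {$, d, g, h}. Thus FOLLOW(E) = {$, d, g, h}.
FOLLOW(C): in G::=C, the suffix after C is empty, so FOLLOW(C) ⊇ FOLLOW(G) = {$, d, g, h}; in E::=C h, C is followed by h with FIRST {h}. Thus FOLLOW(C) = {$, d, g, h}.

{$, d, g, h}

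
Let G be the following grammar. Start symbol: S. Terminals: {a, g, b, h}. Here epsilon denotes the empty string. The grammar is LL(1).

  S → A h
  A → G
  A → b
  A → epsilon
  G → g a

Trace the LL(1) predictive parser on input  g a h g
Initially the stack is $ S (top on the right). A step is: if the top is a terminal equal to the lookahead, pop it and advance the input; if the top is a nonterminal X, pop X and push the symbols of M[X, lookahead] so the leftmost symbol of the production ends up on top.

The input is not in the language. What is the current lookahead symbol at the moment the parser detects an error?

g

step 1: stack=$ S  input=g a h g $  — expand S → A h
step 2: stack=$ h A  input=g a h g $  — expand A → G
step 3: stack=$ h G  input=g a h g $  — expand G → g a
step 4: stack=$ h a g  input=g a h g $  — match g
step 5: stack=$ h a  input=a h g $  — match a
step 6: stack=$ h  input=h g $  — match h
step 7: stack=$  input=g $  — error: stack empty but input remains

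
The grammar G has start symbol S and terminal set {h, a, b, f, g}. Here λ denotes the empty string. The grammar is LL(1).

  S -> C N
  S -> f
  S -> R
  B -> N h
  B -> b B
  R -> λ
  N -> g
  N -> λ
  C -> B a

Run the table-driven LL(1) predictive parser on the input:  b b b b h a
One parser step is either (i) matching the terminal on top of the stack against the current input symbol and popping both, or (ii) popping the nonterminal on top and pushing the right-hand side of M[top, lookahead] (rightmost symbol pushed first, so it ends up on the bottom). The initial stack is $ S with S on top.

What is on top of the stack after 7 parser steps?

step 1: stack=$ S  input=b b b b h a $  — expand S -> C N
step 2: stack=$ N C  input=b b b b h a $  — expand C -> B a
step 3: stack=$ N a B  input=b b b b h a $  — expand B -> b B
step 4: stack=$ N a B b  input=b b b b h a $  — match b
step 5: stack=$ N a B  input=b b b h a $  — expand B -> b B
step 6: stack=$ N a B b  input=b b b h a $  — match b
step 7: stack=$ N a B  input=b b h a $  — expand B -> b B
Stack after step 7: $ N a B b (top = b).

b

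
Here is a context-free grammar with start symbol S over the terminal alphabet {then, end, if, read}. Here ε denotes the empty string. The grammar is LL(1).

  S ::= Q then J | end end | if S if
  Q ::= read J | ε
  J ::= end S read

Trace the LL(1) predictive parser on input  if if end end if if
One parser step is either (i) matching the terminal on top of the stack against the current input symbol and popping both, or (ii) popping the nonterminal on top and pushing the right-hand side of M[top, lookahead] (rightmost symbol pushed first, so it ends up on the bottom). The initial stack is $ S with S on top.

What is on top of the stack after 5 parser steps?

end

     Stack         Input                  Action
  1  $ S           if if end end if if $  expand S ::= if S if
  2  $ if S if     if if end end if if $  match if
  3  $ if S        if end end if if $     expand S ::= if S if
  4  $ if if S if  if end end if if $     match if
  5  $ if if S     end end if if $        expand S ::= end end
Stack after step 5: $ if if end end (top = end).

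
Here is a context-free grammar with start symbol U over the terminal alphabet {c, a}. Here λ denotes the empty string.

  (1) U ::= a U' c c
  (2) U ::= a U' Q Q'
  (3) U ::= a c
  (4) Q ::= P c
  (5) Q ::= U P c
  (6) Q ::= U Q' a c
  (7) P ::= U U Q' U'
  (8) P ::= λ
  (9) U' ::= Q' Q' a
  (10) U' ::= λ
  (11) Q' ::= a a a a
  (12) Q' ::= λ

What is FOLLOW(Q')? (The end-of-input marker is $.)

FIRST(U) = {a}
FIRST(Q') = {λ, a}
FIRST(P) = {λ, a}  (via U U Q' U')
FIRST(U') = {λ, a}  (via Q' Q' a)
FIRST(Q) = {a, c}  (via P c, U P c, U Q' a c)
FOLLOW(U) includes $ since U is the start symbol.
FOLLOW(P): in Q::=P c, P is followed by c with FIRST {c}; in Q::=U P c, P is followed by c with FIRST {c}. Thus FOLLOW(P) = {c}.
FOLLOW(U): in Q::=U P c, U is followed by P c with FIRST {a, c}; in Q::=U Q' a c, U is followed by Q' a c with FIRST {a}; in P::=U U Q' U' (occurrence 1), U is followed by U Q' U' with FIRST {a}; in P::=U U Q' U' (occurrence 2), U is followed by Q' U' with FIRST {λ, a}; in P::=U U Q' U' (occurrence 2), the suffix after U is nullable, so FOLLOW(U) ⊇ FOLLOW(P) = {c}. Thus FOLLOW(U) = {$, a, c}.
FOLLOW(Q): in U::=a U' Q Q', Q is followed by Q' with FIRST {λ, a}; in U::=a U' Q Q', the suffix after Q is nullable, so FOLLOW(Q) ⊇ FOLLOW(U) = {$, a, c}. Thus FOLLOW(Q) = {$, a, c}.
FOLLOW(U'): in U::=a U' c c, U' is followed by c c with FIRST {c}; in U::=a U' Q Q', U' is followed by Q Q' with FIRST {a, c}; in P::=U U Q' U', the suffix after U' is empty, so FOLLOW(U') ⊇ FOLLOW(P) = {c}. Thus FOLLOW(U') = {a, c}.
FOLLOW(Q'): in U::=a U' Q Q', the suffix after Q' is empty, so FOLLOW(Q') ⊇ FOLLOW(U) = {$, a, c}; in Q::=U Q' a c, Q' is followed by a c with FIRST {a}; in P::=U U Q' U', Q' is followed by U' with FIRST {λ, a}; in P::=U U Q' U', the suffix after Q' is nullable, so FOLLOW(Q') ⊇ FOLLOW(P) = {c}; in U'::=Q' Q' a (occurrence 1), Q' is followed by Q' a with FIRST {a}; in U'::=Q' Q' a (occurrence 2), Q' is followed by a with FIRST {a}. Thus FOLLOW(Q') = {$, a, c}.

{$, a, c}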